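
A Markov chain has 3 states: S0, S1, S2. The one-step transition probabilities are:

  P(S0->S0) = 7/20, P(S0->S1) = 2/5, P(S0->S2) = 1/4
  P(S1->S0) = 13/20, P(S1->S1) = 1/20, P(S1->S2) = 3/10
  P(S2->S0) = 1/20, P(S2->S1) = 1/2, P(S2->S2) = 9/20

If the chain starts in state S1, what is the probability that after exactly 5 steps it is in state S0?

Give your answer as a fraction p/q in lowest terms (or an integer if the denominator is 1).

Computing P^5 by repeated multiplication:
P^1 =
  S0: [7/20, 2/5, 1/4]
  S1: [13/20, 1/20, 3/10]
  S2: [1/20, 1/2, 9/20]
P^2 =
  S0: [79/200, 57/200, 8/25]
  S1: [11/40, 33/80, 5/16]
  S2: [73/200, 27/100, 73/200]
P^3 =
  S0: [679/2000, 1329/4000, 1313/4000]
  S1: [19/50, 459/1600, 533/1600]
  S2: [643/2000, 171/500, 673/2000]
P^4 =
  S0: [439/1250, 25323/80000, 26581/80000]
  S1: [2689/8000, 10653/32000, 10591/32000]
  S2: [7033/20000, 6279/20000, 209/625]
P^5 =
  S0: [138113/400000, 515901/1600000, 531647/1600000]
  S1: [56093/160000, 202611/640000, 213017/640000]
  S2: [68773/200000, 129423/400000, 133031/400000]

(P^5)[S1 -> S0] = 56093/160000

Answer: 56093/160000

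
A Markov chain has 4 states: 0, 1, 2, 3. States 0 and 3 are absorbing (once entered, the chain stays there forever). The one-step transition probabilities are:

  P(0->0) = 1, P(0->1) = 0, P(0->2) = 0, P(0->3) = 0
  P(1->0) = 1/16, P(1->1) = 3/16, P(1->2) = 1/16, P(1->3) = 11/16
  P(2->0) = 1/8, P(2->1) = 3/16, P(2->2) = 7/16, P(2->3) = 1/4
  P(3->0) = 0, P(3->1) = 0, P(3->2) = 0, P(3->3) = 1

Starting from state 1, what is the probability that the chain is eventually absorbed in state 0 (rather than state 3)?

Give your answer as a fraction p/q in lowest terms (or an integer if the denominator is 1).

Answer: 11/114

Derivation:
Let a_i = P(absorbed in 0 | start in state i).
Boundary conditions: a_0 = 1, a_3 = 0.
For each transient state i, a_i = sum_j P(i->j) * a_j:
  a_1 = 1/16*a_0 + 3/16*a_1 + 1/16*a_2 + 11/16*a_3
  a_2 = 1/8*a_0 + 3/16*a_1 + 7/16*a_2 + 1/4*a_3

Substituting a_0 = 1 and a_3 = 0, rearrange to (I - Q) a = r where r[i] = P(i -> 0):
  [13/16, -1/16] . (a_1, a_2) = 1/16
  [-3/16, 9/16] . (a_1, a_2) = 1/8

Solving yields:
  a_1 = 11/114
  a_2 = 29/114

Starting state is 1, so the absorption probability is a_1 = 11/114.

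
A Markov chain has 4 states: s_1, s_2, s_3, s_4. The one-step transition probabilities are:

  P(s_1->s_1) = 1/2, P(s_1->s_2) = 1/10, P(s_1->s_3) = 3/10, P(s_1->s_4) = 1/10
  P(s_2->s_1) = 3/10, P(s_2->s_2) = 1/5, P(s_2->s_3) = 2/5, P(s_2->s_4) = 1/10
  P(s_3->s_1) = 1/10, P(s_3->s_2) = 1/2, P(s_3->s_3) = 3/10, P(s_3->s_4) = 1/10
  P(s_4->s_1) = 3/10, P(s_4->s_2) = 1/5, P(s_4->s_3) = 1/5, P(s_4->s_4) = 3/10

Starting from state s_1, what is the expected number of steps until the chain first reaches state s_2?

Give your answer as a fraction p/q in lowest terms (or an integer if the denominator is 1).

Let h_i = expected steps to first reach s_2 from state i.
Boundary: h_s_2 = 0.
First-step equations for the other states:
  h_s_1 = 1 + 1/2*h_s_1 + 1/10*h_s_2 + 3/10*h_s_3 + 1/10*h_s_4
  h_s_3 = 1 + 1/10*h_s_1 + 1/2*h_s_2 + 3/10*h_s_3 + 1/10*h_s_4
  h_s_4 = 1 + 3/10*h_s_1 + 1/5*h_s_2 + 1/5*h_s_3 + 3/10*h_s_4

Substituting h_s_2 = 0 and rearranging gives the linear system (I - Q) h = 1:
  [1/2, -3/10, -1/10] . (h_s_1, h_s_3, h_s_4) = 1
  [-1/10, 7/10, -1/10] . (h_s_1, h_s_3, h_s_4) = 1
  [-3/10, -1/5, 7/10] . (h_s_1, h_s_3, h_s_4) = 1

Solving yields:
  h_s_1 = 400/91
  h_s_3 = 240/91
  h_s_4 = 370/91

Starting state is s_1, so the expected hitting time is h_s_1 = 400/91.

Answer: 400/91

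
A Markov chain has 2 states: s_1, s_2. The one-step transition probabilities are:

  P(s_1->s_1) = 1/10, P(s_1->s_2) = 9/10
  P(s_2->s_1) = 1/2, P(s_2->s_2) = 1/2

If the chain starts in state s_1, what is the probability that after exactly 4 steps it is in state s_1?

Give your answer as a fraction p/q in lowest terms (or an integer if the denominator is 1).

Answer: 467/1250

Derivation:
Computing P^4 by repeated multiplication:
P^1 =
  s_1: [1/10, 9/10]
  s_2: [1/2, 1/2]
P^2 =
  s_1: [23/50, 27/50]
  s_2: [3/10, 7/10]
P^3 =
  s_1: [79/250, 171/250]
  s_2: [19/50, 31/50]
P^4 =
  s_1: [467/1250, 783/1250]
  s_2: [87/250, 163/250]

(P^4)[s_1 -> s_1] = 467/1250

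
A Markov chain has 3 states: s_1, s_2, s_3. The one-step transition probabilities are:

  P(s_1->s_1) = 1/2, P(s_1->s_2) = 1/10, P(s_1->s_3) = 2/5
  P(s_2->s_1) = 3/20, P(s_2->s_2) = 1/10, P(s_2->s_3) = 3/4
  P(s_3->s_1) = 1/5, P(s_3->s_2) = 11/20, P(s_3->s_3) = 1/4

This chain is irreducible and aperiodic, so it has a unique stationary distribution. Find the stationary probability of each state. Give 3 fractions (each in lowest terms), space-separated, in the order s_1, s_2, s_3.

The stationary distribution satisfies pi = pi * P, i.e.:
  pi_s_1 = 1/2*pi_s_1 + 3/20*pi_s_2 + 1/5*pi_s_3
  pi_s_2 = 1/10*pi_s_1 + 1/10*pi_s_2 + 11/20*pi_s_3
  pi_s_3 = 2/5*pi_s_1 + 3/4*pi_s_2 + 1/4*pi_s_3
with normalization: pi_s_1 + pi_s_2 + pi_s_3 = 1.

Using the first 2 balance equations plus normalization, the linear system A*pi = b is:
  [-1/2, 3/20, 1/5] . pi = 0
  [1/10, -9/10, 11/20] . pi = 0
  [1, 1, 1] . pi = 1

Solving yields:
  pi_s_1 = 105/397
  pi_s_2 = 118/397
  pi_s_3 = 174/397

Verification (pi * P):
  105/397*1/2 + 118/397*3/20 + 174/397*1/5 = 105/397 = pi_s_1  (ok)
  105/397*1/10 + 118/397*1/10 + 174/397*11/20 = 118/397 = pi_s_2  (ok)
  105/397*2/5 + 118/397*3/4 + 174/397*1/4 = 174/397 = pi_s_3  (ok)

Answer: 105/397 118/397 174/397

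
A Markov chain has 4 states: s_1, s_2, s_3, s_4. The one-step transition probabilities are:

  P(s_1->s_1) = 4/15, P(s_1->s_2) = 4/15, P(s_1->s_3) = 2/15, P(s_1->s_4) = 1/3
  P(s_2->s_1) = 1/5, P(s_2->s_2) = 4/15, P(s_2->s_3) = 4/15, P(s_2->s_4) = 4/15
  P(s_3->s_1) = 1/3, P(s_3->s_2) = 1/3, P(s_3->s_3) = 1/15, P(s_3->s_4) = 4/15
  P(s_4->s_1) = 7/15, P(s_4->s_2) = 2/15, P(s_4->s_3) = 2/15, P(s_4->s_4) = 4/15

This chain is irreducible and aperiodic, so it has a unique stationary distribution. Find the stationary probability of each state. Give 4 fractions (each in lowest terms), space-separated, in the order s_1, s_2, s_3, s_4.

Answer: 601/1886 225/943 146/943 543/1886

Derivation:
The stationary distribution satisfies pi = pi * P, i.e.:
  pi_s_1 = 4/15*pi_s_1 + 1/5*pi_s_2 + 1/3*pi_s_3 + 7/15*pi_s_4
  pi_s_2 = 4/15*pi_s_1 + 4/15*pi_s_2 + 1/3*pi_s_3 + 2/15*pi_s_4
  pi_s_3 = 2/15*pi_s_1 + 4/15*pi_s_2 + 1/15*pi_s_3 + 2/15*pi_s_4
  pi_s_4 = 1/3*pi_s_1 + 4/15*pi_s_2 + 4/15*pi_s_3 + 4/15*pi_s_4
with normalization: pi_s_1 + pi_s_2 + pi_s_3 + pi_s_4 = 1.

Using the first 3 balance equations plus normalization, the linear system A*pi = b is:
  [-11/15, 1/5, 1/3, 7/15] . pi = 0
  [4/15, -11/15, 1/3, 2/15] . pi = 0
  [2/15, 4/15, -14/15, 2/15] . pi = 0
  [1, 1, 1, 1] . pi = 1

Solving yields:
  pi_s_1 = 601/1886
  pi_s_2 = 225/943
  pi_s_3 = 146/943
  pi_s_4 = 543/1886

Verification (pi * P):
  601/1886*4/15 + 225/943*1/5 + 146/943*1/3 + 543/1886*7/15 = 601/1886 = pi_s_1  (ok)
  601/1886*4/15 + 225/943*4/15 + 146/943*1/3 + 543/1886*2/15 = 225/943 = pi_s_2  (ok)
  601/1886*2/15 + 225/943*4/15 + 146/943*1/15 + 543/1886*2/15 = 146/943 = pi_s_3  (ok)
  601/1886*1/3 + 225/943*4/15 + 146/943*4/15 + 543/1886*4/15 = 543/1886 = pi_s_4  (ok)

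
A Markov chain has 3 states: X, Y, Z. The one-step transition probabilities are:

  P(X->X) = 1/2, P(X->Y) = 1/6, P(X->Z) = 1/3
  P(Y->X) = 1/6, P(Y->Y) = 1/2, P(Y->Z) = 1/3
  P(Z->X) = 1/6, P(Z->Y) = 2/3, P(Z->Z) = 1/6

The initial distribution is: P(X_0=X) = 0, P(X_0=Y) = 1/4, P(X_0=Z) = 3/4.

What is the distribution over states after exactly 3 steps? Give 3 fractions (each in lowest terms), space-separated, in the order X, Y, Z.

Propagating the distribution step by step (d_{t+1} = d_t * P):
d_0 = (X=0, Y=1/4, Z=3/4)
  d_1[X] = 0*1/2 + 1/4*1/6 + 3/4*1/6 = 1/6
  d_1[Y] = 0*1/6 + 1/4*1/2 + 3/4*2/3 = 5/8
  d_1[Z] = 0*1/3 + 1/4*1/3 + 3/4*1/6 = 5/24
d_1 = (X=1/6, Y=5/8, Z=5/24)
  d_2[X] = 1/6*1/2 + 5/8*1/6 + 5/24*1/6 = 2/9
  d_2[Y] = 1/6*1/6 + 5/8*1/2 + 5/24*2/3 = 23/48
  d_2[Z] = 1/6*1/3 + 5/8*1/3 + 5/24*1/6 = 43/144
d_2 = (X=2/9, Y=23/48, Z=43/144)
  d_3[X] = 2/9*1/2 + 23/48*1/6 + 43/144*1/6 = 13/54
  d_3[Y] = 2/9*1/6 + 23/48*1/2 + 43/144*2/3 = 137/288
  d_3[Z] = 2/9*1/3 + 23/48*1/3 + 43/144*1/6 = 245/864
d_3 = (X=13/54, Y=137/288, Z=245/864)

Answer: 13/54 137/288 245/864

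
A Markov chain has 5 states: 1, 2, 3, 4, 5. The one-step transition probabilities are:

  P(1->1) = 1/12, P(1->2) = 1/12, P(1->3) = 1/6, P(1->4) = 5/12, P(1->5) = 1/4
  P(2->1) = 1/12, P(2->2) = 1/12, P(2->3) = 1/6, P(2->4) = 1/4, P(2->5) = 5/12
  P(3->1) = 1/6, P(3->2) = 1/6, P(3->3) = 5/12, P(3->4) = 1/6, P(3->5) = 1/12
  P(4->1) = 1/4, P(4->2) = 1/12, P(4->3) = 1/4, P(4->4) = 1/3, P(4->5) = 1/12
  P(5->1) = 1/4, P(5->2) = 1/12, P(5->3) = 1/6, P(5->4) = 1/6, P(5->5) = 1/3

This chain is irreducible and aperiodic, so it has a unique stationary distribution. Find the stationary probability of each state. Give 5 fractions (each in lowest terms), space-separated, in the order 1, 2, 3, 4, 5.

The stationary distribution satisfies pi = pi * P, i.e.:
  pi_1 = 1/12*pi_1 + 1/12*pi_2 + 1/6*pi_3 + 1/4*pi_4 + 1/4*pi_5
  pi_2 = 1/12*pi_1 + 1/12*pi_2 + 1/6*pi_3 + 1/12*pi_4 + 1/12*pi_5
  pi_3 = 1/6*pi_1 + 1/6*pi_2 + 5/12*pi_3 + 1/4*pi_4 + 1/6*pi_5
  pi_4 = 5/12*pi_1 + 1/4*pi_2 + 1/6*pi_3 + 1/3*pi_4 + 1/6*pi_5
  pi_5 = 1/4*pi_1 + 5/12*pi_2 + 1/12*pi_3 + 1/12*pi_4 + 1/3*pi_5
with normalization: pi_1 + pi_2 + pi_3 + pi_4 + pi_5 = 1.

Using the first 4 balance equations plus normalization, the linear system A*pi = b is:
  [-11/12, 1/12, 1/6, 1/4, 1/4] . pi = 0
  [1/12, -11/12, 1/6, 1/12, 1/12] . pi = 0
  [1/6, 1/6, -7/12, 1/4, 1/6] . pi = 0
  [5/12, 1/4, 1/6, -2/3, 1/6] . pi = 0
  [1, 1, 1, 1, 1] . pi = 1

Solving yields:
  pi_1 = 687/3787
  pi_2 = 395/3787
  pi_3 = 953/3787
  pi_4 = 1003/3787
  pi_5 = 107/541

Verification (pi * P):
  687/3787*1/12 + 395/3787*1/12 + 953/3787*1/6 + 1003/3787*1/4 + 107/541*1/4 = 687/3787 = pi_1  (ok)
  687/3787*1/12 + 395/3787*1/12 + 953/3787*1/6 + 1003/3787*1/12 + 107/541*1/12 = 395/3787 = pi_2  (ok)
  687/3787*1/6 + 395/3787*1/6 + 953/3787*5/12 + 1003/3787*1/4 + 107/541*1/6 = 953/3787 = pi_3  (ok)
  687/3787*5/12 + 395/3787*1/4 + 953/3787*1/6 + 1003/3787*1/3 + 107/541*1/6 = 1003/3787 = pi_4  (ok)
  687/3787*1/4 + 395/3787*5/12 + 953/3787*1/12 + 1003/3787*1/12 + 107/541*1/3 = 107/541 = pi_5  (ok)

Answer: 687/3787 395/3787 953/3787 1003/3787 107/541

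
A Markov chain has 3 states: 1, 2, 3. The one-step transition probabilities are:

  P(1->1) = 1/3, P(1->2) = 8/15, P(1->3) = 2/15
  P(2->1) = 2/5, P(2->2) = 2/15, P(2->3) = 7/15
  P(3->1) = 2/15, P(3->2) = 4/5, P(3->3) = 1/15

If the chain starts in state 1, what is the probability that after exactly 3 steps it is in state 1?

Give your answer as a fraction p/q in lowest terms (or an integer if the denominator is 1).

Answer: 1001/3375

Derivation:
Computing P^3 by repeated multiplication:
P^1 =
  1: [1/3, 8/15, 2/15]
  2: [2/5, 2/15, 7/15]
  3: [2/15, 4/5, 1/15]
P^2 =
  1: [77/225, 16/45, 68/225]
  2: [56/225, 136/225, 11/75]
  3: [28/75, 52/225, 89/225]
P^3 =
  1: [1001/3375, 1592/3375, 782/3375]
  2: [1162/3375, 124/375, 1097/3375]
  3: [182/675, 1844/3375, 23/125]

(P^3)[1 -> 1] = 1001/3375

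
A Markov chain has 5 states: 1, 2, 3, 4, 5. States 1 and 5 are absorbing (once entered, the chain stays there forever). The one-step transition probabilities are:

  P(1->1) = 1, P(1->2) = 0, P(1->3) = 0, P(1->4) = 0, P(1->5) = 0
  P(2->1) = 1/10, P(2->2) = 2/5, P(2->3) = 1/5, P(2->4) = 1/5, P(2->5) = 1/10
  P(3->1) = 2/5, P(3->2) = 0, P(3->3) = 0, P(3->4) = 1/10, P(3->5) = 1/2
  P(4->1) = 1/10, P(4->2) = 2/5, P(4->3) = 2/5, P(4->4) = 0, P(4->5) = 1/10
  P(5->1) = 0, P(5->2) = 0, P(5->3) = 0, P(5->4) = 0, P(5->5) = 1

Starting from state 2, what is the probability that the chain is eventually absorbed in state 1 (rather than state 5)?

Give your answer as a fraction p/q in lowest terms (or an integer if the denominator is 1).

Let a_i = P(absorbed in 1 | start in state i).
Boundary conditions: a_1 = 1, a_5 = 0.
For each transient state i, a_i = sum_j P(i->j) * a_j:
  a_2 = 1/10*a_1 + 2/5*a_2 + 1/5*a_3 + 1/5*a_4 + 1/10*a_5
  a_3 = 2/5*a_1 + 0*a_2 + 0*a_3 + 1/10*a_4 + 1/2*a_5
  a_4 = 1/10*a_1 + 2/5*a_2 + 2/5*a_3 + 0*a_4 + 1/10*a_5

Substituting a_1 = 1 and a_5 = 0, rearrange to (I - Q) a = r where r[i] = P(i -> 1):
  [3/5, -1/5, -1/5] . (a_2, a_3, a_4) = 1/10
  [0, 1, -1/10] . (a_2, a_3, a_4) = 2/5
  [-2/5, -2/5, 1] . (a_2, a_3, a_4) = 1/10

Solving yields:
  a_2 = 115/244
  a_3 = 109/244
  a_4 = 57/122

Starting state is 2, so the absorption probability is a_2 = 115/244.

Answer: 115/244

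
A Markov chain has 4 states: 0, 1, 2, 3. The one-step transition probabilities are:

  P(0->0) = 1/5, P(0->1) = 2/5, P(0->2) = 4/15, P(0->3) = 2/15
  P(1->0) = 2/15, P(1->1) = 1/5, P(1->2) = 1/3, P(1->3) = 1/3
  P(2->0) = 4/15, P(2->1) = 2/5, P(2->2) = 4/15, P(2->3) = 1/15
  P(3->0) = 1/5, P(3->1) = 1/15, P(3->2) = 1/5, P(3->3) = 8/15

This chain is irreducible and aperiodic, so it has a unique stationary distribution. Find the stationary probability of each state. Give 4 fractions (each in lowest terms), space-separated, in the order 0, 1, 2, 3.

The stationary distribution satisfies pi = pi * P, i.e.:
  pi_0 = 1/5*pi_0 + 2/15*pi_1 + 4/15*pi_2 + 1/5*pi_3
  pi_1 = 2/5*pi_0 + 1/5*pi_1 + 2/5*pi_2 + 1/15*pi_3
  pi_2 = 4/15*pi_0 + 1/3*pi_1 + 4/15*pi_2 + 1/5*pi_3
  pi_3 = 2/15*pi_0 + 1/3*pi_1 + 1/15*pi_2 + 8/15*pi_3
with normalization: pi_0 + pi_1 + pi_2 + pi_3 = 1.

Using the first 3 balance equations plus normalization, the linear system A*pi = b is:
  [-4/5, 2/15, 4/15, 1/5] . pi = 0
  [2/5, -4/5, 2/5, 1/15] . pi = 0
  [4/15, 1/3, -11/15, 1/5] . pi = 0
  [1, 1, 1, 1] . pi = 1

Solving yields:
  pi_0 = 66/329
  pi_1 = 337/1316
  pi_2 = 349/1316
  pi_3 = 183/658

Verification (pi * P):
  66/329*1/5 + 337/1316*2/15 + 349/1316*4/15 + 183/658*1/5 = 66/329 = pi_0  (ok)
  66/329*2/5 + 337/1316*1/5 + 349/1316*2/5 + 183/658*1/15 = 337/1316 = pi_1  (ok)
  66/329*4/15 + 337/1316*1/3 + 349/1316*4/15 + 183/658*1/5 = 349/1316 = pi_2  (ok)
  66/329*2/15 + 337/1316*1/3 + 349/1316*1/15 + 183/658*8/15 = 183/658 = pi_3  (ok)

Answer: 66/329 337/1316 349/1316 183/658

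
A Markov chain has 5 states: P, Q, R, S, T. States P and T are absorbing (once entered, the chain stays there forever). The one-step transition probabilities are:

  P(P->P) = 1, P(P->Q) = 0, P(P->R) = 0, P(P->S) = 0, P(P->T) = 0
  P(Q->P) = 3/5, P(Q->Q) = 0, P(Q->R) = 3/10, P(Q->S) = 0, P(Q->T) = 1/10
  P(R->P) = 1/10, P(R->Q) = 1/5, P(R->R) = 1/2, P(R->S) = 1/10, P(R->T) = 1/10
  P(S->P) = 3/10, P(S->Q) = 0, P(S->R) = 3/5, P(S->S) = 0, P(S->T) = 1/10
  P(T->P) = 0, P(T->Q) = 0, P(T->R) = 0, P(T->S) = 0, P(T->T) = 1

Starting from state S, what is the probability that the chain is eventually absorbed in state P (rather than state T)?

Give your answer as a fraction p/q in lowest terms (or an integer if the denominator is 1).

Let a_i = P(absorbed in P | start in state i).
Boundary conditions: a_P = 1, a_T = 0.
For each transient state i, a_i = sum_j P(i->j) * a_j:
  a_Q = 3/5*a_P + 0*a_Q + 3/10*a_R + 0*a_S + 1/10*a_T
  a_R = 1/10*a_P + 1/5*a_Q + 1/2*a_R + 1/10*a_S + 1/10*a_T
  a_S = 3/10*a_P + 0*a_Q + 3/5*a_R + 0*a_S + 1/10*a_T

Substituting a_P = 1 and a_T = 0, rearrange to (I - Q) a = r where r[i] = P(i -> P):
  [1, -3/10, 0] . (a_Q, a_R, a_S) = 3/5
  [-1/5, 1/2, -1/10] . (a_Q, a_R, a_S) = 1/10
  [0, -3/5, 1] . (a_Q, a_R, a_S) = 3/10

Solving yields:
  a_Q = 303/380
  a_R = 25/38
  a_S = 66/95

Starting state is S, so the absorption probability is a_S = 66/95.

Answer: 66/95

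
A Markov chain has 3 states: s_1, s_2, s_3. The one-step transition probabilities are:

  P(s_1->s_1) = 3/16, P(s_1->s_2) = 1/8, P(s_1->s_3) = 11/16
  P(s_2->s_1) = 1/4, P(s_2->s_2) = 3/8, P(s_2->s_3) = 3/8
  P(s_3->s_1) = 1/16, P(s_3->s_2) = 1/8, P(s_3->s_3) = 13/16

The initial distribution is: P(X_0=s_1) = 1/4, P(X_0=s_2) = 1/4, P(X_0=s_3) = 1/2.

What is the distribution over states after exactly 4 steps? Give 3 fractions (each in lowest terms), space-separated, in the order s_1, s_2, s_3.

Propagating the distribution step by step (d_{t+1} = d_t * P):
d_0 = (s_1=1/4, s_2=1/4, s_3=1/2)
  d_1[s_1] = 1/4*3/16 + 1/4*1/4 + 1/2*1/16 = 9/64
  d_1[s_2] = 1/4*1/8 + 1/4*3/8 + 1/2*1/8 = 3/16
  d_1[s_3] = 1/4*11/16 + 1/4*3/8 + 1/2*13/16 = 43/64
d_1 = (s_1=9/64, s_2=3/16, s_3=43/64)
  d_2[s_1] = 9/64*3/16 + 3/16*1/4 + 43/64*1/16 = 59/512
  d_2[s_2] = 9/64*1/8 + 3/16*3/8 + 43/64*1/8 = 11/64
  d_2[s_3] = 9/64*11/16 + 3/16*3/8 + 43/64*13/16 = 365/512
d_2 = (s_1=59/512, s_2=11/64, s_3=365/512)
  d_3[s_1] = 59/512*3/16 + 11/64*1/4 + 365/512*1/16 = 447/4096
  d_3[s_2] = 59/512*1/8 + 11/64*3/8 + 365/512*1/8 = 43/256
  d_3[s_3] = 59/512*11/16 + 11/64*3/8 + 365/512*13/16 = 2961/4096
d_3 = (s_1=447/4096, s_2=43/256, s_3=2961/4096)
  d_4[s_1] = 447/4096*3/16 + 43/256*1/4 + 2961/4096*1/16 = 3527/32768
  d_4[s_2] = 447/4096*1/8 + 43/256*3/8 + 2961/4096*1/8 = 171/1024
  d_4[s_3] = 447/4096*11/16 + 43/256*3/8 + 2961/4096*13/16 = 23769/32768
d_4 = (s_1=3527/32768, s_2=171/1024, s_3=23769/32768)

Answer: 3527/32768 171/1024 23769/32768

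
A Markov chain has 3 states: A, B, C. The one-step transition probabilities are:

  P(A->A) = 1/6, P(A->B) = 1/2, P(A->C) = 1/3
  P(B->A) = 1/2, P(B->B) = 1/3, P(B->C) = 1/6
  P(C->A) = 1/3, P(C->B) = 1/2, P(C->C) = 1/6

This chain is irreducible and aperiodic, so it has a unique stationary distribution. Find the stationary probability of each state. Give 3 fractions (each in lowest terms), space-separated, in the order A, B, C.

Answer: 17/49 3/7 11/49

Derivation:
The stationary distribution satisfies pi = pi * P, i.e.:
  pi_A = 1/6*pi_A + 1/2*pi_B + 1/3*pi_C
  pi_B = 1/2*pi_A + 1/3*pi_B + 1/2*pi_C
  pi_C = 1/3*pi_A + 1/6*pi_B + 1/6*pi_C
with normalization: pi_A + pi_B + pi_C = 1.

Using the first 2 balance equations plus normalization, the linear system A*pi = b is:
  [-5/6, 1/2, 1/3] . pi = 0
  [1/2, -2/3, 1/2] . pi = 0
  [1, 1, 1] . pi = 1

Solving yields:
  pi_A = 17/49
  pi_B = 3/7
  pi_C = 11/49

Verification (pi * P):
  17/49*1/6 + 3/7*1/2 + 11/49*1/3 = 17/49 = pi_A  (ok)
  17/49*1/2 + 3/7*1/3 + 11/49*1/2 = 3/7 = pi_B  (ok)
  17/49*1/3 + 3/7*1/6 + 11/49*1/6 = 11/49 = pi_C  (ok)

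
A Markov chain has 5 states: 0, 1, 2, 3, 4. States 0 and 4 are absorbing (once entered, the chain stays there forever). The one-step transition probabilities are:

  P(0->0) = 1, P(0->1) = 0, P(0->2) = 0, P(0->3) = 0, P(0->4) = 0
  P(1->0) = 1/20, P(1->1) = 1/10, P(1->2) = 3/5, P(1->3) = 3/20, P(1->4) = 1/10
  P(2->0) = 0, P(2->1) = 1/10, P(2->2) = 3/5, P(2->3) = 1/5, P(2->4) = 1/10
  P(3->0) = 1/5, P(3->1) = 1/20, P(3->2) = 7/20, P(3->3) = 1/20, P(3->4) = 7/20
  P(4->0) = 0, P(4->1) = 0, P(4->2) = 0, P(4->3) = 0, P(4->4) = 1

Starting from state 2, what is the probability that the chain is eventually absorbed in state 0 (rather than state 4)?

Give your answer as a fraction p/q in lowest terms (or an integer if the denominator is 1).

Let a_i = P(absorbed in 0 | start in state i).
Boundary conditions: a_0 = 1, a_4 = 0.
For each transient state i, a_i = sum_j P(i->j) * a_j:
  a_1 = 1/20*a_0 + 1/10*a_1 + 3/5*a_2 + 3/20*a_3 + 1/10*a_4
  a_2 = 0*a_0 + 1/10*a_1 + 3/5*a_2 + 1/5*a_3 + 1/10*a_4
  a_3 = 1/5*a_0 + 1/20*a_1 + 7/20*a_2 + 1/20*a_3 + 7/20*a_4

Substituting a_0 = 1 and a_4 = 0, rearrange to (I - Q) a = r where r[i] = P(i -> 0):
  [9/10, -3/5, -3/20] . (a_1, a_2, a_3) = 1/20
  [-1/10, 2/5, -1/5] . (a_1, a_2, a_3) = 0
  [-1/20, -7/20, 19/20] . (a_1, a_2, a_3) = 1/5

Solving yields:
  a_1 = 206/831
  a_2 = 59/277
  a_3 = 251/831

Starting state is 2, so the absorption probability is a_2 = 59/277.

Answer: 59/277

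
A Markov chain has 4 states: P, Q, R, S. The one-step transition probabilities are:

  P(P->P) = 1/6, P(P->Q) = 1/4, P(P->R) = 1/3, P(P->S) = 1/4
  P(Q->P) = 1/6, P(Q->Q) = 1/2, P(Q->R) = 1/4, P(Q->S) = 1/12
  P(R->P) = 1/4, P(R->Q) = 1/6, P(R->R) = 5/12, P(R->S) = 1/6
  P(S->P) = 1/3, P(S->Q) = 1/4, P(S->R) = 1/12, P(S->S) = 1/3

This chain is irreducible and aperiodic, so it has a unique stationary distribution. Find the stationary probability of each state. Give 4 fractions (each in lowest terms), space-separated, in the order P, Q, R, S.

The stationary distribution satisfies pi = pi * P, i.e.:
  pi_P = 1/6*pi_P + 1/6*pi_Q + 1/4*pi_R + 1/3*pi_S
  pi_Q = 1/4*pi_P + 1/2*pi_Q + 1/6*pi_R + 1/4*pi_S
  pi_R = 1/3*pi_P + 1/4*pi_Q + 5/12*pi_R + 1/12*pi_S
  pi_S = 1/4*pi_P + 1/12*pi_Q + 1/6*pi_R + 1/3*pi_S
with normalization: pi_P + pi_Q + pi_R + pi_S = 1.

Using the first 3 balance equations plus normalization, the linear system A*pi = b is:
  [-5/6, 1/6, 1/4, 1/3] . pi = 0
  [1/4, -1/2, 1/6, 1/4] . pi = 0
  [1/3, 1/4, -7/12, 1/12] . pi = 0
  [1, 1, 1, 1] . pi = 1

Solving yields:
  pi_P = 235/1057
  pi_Q = 319/1057
  pi_R = 300/1057
  pi_S = 29/151

Verification (pi * P):
  235/1057*1/6 + 319/1057*1/6 + 300/1057*1/4 + 29/151*1/3 = 235/1057 = pi_P  (ok)
  235/1057*1/4 + 319/1057*1/2 + 300/1057*1/6 + 29/151*1/4 = 319/1057 = pi_Q  (ok)
  235/1057*1/3 + 319/1057*1/4 + 300/1057*5/12 + 29/151*1/12 = 300/1057 = pi_R  (ok)
  235/1057*1/4 + 319/1057*1/12 + 300/1057*1/6 + 29/151*1/3 = 29/151 = pi_S  (ok)

Answer: 235/1057 319/1057 300/1057 29/151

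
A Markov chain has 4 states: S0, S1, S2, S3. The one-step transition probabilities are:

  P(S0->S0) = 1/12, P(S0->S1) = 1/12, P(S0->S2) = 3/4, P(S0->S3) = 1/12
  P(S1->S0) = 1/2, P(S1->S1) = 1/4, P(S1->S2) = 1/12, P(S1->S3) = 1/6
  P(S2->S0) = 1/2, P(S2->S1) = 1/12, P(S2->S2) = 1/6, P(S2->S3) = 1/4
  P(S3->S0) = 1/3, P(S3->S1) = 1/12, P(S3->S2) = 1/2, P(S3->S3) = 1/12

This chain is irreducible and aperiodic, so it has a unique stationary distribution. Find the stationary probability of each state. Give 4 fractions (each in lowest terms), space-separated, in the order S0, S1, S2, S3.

The stationary distribution satisfies pi = pi * P, i.e.:
  pi_S0 = 1/12*pi_S0 + 1/2*pi_S1 + 1/2*pi_S2 + 1/3*pi_S3
  pi_S1 = 1/12*pi_S0 + 1/4*pi_S1 + 1/12*pi_S2 + 1/12*pi_S3
  pi_S2 = 3/4*pi_S0 + 1/12*pi_S1 + 1/6*pi_S2 + 1/2*pi_S3
  pi_S3 = 1/12*pi_S0 + 1/6*pi_S1 + 1/4*pi_S2 + 1/12*pi_S3
with normalization: pi_S0 + pi_S1 + pi_S2 + pi_S3 = 1.

Using the first 3 balance equations plus normalization, the linear system A*pi = b is:
  [-11/12, 1/2, 1/2, 1/3] . pi = 0
  [1/12, -3/4, 1/12, 1/12] . pi = 0
  [3/4, 1/12, -5/6, 1/2] . pi = 0
  [1, 1, 1, 1] . pi = 1

Solving yields:
  pi_S0 = 391/1170
  pi_S1 = 1/10
  pi_S2 = 317/780
  pi_S3 = 373/2340

Verification (pi * P):
  391/1170*1/12 + 1/10*1/2 + 317/780*1/2 + 373/2340*1/3 = 391/1170 = pi_S0  (ok)
  391/1170*1/12 + 1/10*1/4 + 317/780*1/12 + 373/2340*1/12 = 1/10 = pi_S1  (ok)
  391/1170*3/4 + 1/10*1/12 + 317/780*1/6 + 373/2340*1/2 = 317/780 = pi_S2  (ok)
  391/1170*1/12 + 1/10*1/6 + 317/780*1/4 + 373/2340*1/12 = 373/2340 = pi_S3  (ok)

Answer: 391/1170 1/10 317/780 373/2340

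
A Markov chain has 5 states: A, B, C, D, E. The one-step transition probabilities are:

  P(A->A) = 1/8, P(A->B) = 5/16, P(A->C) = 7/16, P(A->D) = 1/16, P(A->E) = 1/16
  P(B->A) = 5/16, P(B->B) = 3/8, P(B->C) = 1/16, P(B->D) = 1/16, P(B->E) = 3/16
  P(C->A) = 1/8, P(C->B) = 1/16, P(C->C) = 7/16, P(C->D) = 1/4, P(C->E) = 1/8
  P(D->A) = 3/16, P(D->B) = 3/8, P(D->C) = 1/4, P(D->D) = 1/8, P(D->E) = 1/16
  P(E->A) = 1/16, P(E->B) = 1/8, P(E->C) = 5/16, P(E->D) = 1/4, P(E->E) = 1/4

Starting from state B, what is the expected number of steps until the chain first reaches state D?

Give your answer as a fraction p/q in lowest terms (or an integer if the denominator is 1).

Let h_i = expected steps to first reach D from state i.
Boundary: h_D = 0.
First-step equations for the other states:
  h_A = 1 + 1/8*h_A + 5/16*h_B + 7/16*h_C + 1/16*h_D + 1/16*h_E
  h_B = 1 + 5/16*h_A + 3/8*h_B + 1/16*h_C + 1/16*h_D + 3/16*h_E
  h_C = 1 + 1/8*h_A + 1/16*h_B + 7/16*h_C + 1/4*h_D + 1/8*h_E
  h_E = 1 + 1/16*h_A + 1/8*h_B + 5/16*h_C + 1/4*h_D + 1/4*h_E

Substituting h_D = 0 and rearranging gives the linear system (I - Q) h = 1:
  [7/8, -5/16, -7/16, -1/16] . (h_A, h_B, h_C, h_E) = 1
  [-5/16, 5/8, -1/16, -3/16] . (h_A, h_B, h_C, h_E) = 1
  [-1/8, -1/16, 9/16, -1/8] . (h_A, h_B, h_C, h_E) = 1
  [-1/16, -1/8, -5/16, 3/4] . (h_A, h_B, h_C, h_E) = 1

Solving yields:
  h_A = 145/22
  h_B = 767/110
  h_C = 569/110
  h_E = 26/5

Starting state is B, so the expected hitting time is h_B = 767/110.

Answer: 767/110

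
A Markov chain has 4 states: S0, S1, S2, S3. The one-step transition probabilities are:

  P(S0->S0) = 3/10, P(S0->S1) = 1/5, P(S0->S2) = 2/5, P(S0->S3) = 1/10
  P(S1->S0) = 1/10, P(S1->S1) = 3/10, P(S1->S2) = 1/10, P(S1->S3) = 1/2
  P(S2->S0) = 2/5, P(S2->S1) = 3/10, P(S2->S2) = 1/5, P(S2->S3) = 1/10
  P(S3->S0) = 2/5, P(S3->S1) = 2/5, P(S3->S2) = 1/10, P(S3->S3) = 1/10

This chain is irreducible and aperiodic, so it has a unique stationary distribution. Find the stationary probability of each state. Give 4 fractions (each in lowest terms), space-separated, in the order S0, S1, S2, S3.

Answer: 97/342 301/1026 211/1026 223/1026

Derivation:
The stationary distribution satisfies pi = pi * P, i.e.:
  pi_S0 = 3/10*pi_S0 + 1/10*pi_S1 + 2/5*pi_S2 + 2/5*pi_S3
  pi_S1 = 1/5*pi_S0 + 3/10*pi_S1 + 3/10*pi_S2 + 2/5*pi_S3
  pi_S2 = 2/5*pi_S0 + 1/10*pi_S1 + 1/5*pi_S2 + 1/10*pi_S3
  pi_S3 = 1/10*pi_S0 + 1/2*pi_S1 + 1/10*pi_S2 + 1/10*pi_S3
with normalization: pi_S0 + pi_S1 + pi_S2 + pi_S3 = 1.

Using the first 3 balance equations plus normalization, the linear system A*pi = b is:
  [-7/10, 1/10, 2/5, 2/5] . pi = 0
  [1/5, -7/10, 3/10, 2/5] . pi = 0
  [2/5, 1/10, -4/5, 1/10] . pi = 0
  [1, 1, 1, 1] . pi = 1

Solving yields:
  pi_S0 = 97/342
  pi_S1 = 301/1026
  pi_S2 = 211/1026
  pi_S3 = 223/1026

Verification (pi * P):
  97/342*3/10 + 301/1026*1/10 + 211/1026*2/5 + 223/1026*2/5 = 97/342 = pi_S0  (ok)
  97/342*1/5 + 301/1026*3/10 + 211/1026*3/10 + 223/1026*2/5 = 301/1026 = pi_S1  (ok)
  97/342*2/5 + 301/1026*1/10 + 211/1026*1/5 + 223/1026*1/10 = 211/1026 = pi_S2  (ok)
  97/342*1/10 + 301/1026*1/2 + 211/1026*1/10 + 223/1026*1/10 = 223/1026 = pi_S3  (ok)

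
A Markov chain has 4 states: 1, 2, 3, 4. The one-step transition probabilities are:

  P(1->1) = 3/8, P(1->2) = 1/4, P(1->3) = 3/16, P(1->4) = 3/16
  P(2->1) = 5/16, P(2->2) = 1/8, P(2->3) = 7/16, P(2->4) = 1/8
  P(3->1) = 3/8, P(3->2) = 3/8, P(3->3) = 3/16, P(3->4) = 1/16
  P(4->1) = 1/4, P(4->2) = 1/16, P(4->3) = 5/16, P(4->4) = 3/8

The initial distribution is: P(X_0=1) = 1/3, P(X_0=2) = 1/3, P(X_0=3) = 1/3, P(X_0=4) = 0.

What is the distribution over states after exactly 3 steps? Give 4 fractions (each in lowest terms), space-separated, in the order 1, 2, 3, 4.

Answer: 523/1536 689/3072 407/1536 523/3072

Derivation:
Propagating the distribution step by step (d_{t+1} = d_t * P):
d_0 = (1=1/3, 2=1/3, 3=1/3, 4=0)
  d_1[1] = 1/3*3/8 + 1/3*5/16 + 1/3*3/8 + 0*1/4 = 17/48
  d_1[2] = 1/3*1/4 + 1/3*1/8 + 1/3*3/8 + 0*1/16 = 1/4
  d_1[3] = 1/3*3/16 + 1/3*7/16 + 1/3*3/16 + 0*5/16 = 13/48
  d_1[4] = 1/3*3/16 + 1/3*1/8 + 1/3*1/16 + 0*3/8 = 1/8
d_1 = (1=17/48, 2=1/4, 3=13/48, 4=1/8)
  d_2[1] = 17/48*3/8 + 1/4*5/16 + 13/48*3/8 + 1/8*1/4 = 11/32
  d_2[2] = 17/48*1/4 + 1/4*1/8 + 13/48*3/8 + 1/8*1/16 = 11/48
  d_2[3] = 17/48*3/16 + 1/4*7/16 + 13/48*3/16 + 1/8*5/16 = 17/64
  d_2[4] = 17/48*3/16 + 1/4*1/8 + 13/48*1/16 + 1/8*3/8 = 31/192
d_2 = (1=11/32, 2=11/48, 3=17/64, 4=31/192)
  d_3[1] = 11/32*3/8 + 11/48*5/16 + 17/64*3/8 + 31/192*1/4 = 523/1536
  d_3[2] = 11/32*1/4 + 11/48*1/8 + 17/64*3/8 + 31/192*1/16 = 689/3072
  d_3[3] = 11/32*3/16 + 11/48*7/16 + 17/64*3/16 + 31/192*5/16 = 407/1536
  d_3[4] = 11/32*3/16 + 11/48*1/8 + 17/64*1/16 + 31/192*3/8 = 523/3072
d_3 = (1=523/1536, 2=689/3072, 3=407/1536, 4=523/3072)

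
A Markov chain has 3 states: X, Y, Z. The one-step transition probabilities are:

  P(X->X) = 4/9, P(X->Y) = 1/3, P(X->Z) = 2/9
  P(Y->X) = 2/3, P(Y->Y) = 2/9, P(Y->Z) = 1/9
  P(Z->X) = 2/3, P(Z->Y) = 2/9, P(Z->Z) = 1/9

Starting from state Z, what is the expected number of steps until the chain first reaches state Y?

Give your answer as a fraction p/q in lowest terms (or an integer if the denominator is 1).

Answer: 99/28

Derivation:
Let h_i = expected steps to first reach Y from state i.
Boundary: h_Y = 0.
First-step equations for the other states:
  h_X = 1 + 4/9*h_X + 1/3*h_Y + 2/9*h_Z
  h_Z = 1 + 2/3*h_X + 2/9*h_Y + 1/9*h_Z

Substituting h_Y = 0 and rearranging gives the linear system (I - Q) h = 1:
  [5/9, -2/9] . (h_X, h_Z) = 1
  [-2/3, 8/9] . (h_X, h_Z) = 1

Solving yields:
  h_X = 45/14
  h_Z = 99/28

Starting state is Z, so the expected hitting time is h_Z = 99/28.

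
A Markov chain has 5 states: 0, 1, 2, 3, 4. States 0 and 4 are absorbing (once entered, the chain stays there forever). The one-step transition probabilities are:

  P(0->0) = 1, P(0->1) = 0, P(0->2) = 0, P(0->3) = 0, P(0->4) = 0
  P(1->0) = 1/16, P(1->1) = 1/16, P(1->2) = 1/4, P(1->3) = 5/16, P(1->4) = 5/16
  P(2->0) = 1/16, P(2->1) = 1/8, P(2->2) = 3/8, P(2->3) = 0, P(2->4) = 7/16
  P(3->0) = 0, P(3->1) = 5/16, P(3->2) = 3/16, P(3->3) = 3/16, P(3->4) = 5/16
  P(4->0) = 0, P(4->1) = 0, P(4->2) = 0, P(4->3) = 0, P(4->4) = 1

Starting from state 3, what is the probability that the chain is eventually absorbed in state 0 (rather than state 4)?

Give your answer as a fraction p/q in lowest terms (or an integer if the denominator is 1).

Answer: 121/1566

Derivation:
Let a_i = P(absorbed in 0 | start in state i).
Boundary conditions: a_0 = 1, a_4 = 0.
For each transient state i, a_i = sum_j P(i->j) * a_j:
  a_1 = 1/16*a_0 + 1/16*a_1 + 1/4*a_2 + 5/16*a_3 + 5/16*a_4
  a_2 = 1/16*a_0 + 1/8*a_1 + 3/8*a_2 + 0*a_3 + 7/16*a_4
  a_3 = 0*a_0 + 5/16*a_1 + 3/16*a_2 + 3/16*a_3 + 5/16*a_4

Substituting a_0 = 1 and a_4 = 0, rearrange to (I - Q) a = r where r[i] = P(i -> 0):
  [15/16, -1/4, -5/16] . (a_1, a_2, a_3) = 1/16
  [-1/8, 5/8, 0] . (a_1, a_2, a_3) = 1/16
  [-5/16, -3/16, 13/16] . (a_1, a_2, a_3) = 0

Solving yields:
  a_1 = 197/1566
  a_2 = 98/783
  a_3 = 121/1566

Starting state is 3, so the absorption probability is a_3 = 121/1566.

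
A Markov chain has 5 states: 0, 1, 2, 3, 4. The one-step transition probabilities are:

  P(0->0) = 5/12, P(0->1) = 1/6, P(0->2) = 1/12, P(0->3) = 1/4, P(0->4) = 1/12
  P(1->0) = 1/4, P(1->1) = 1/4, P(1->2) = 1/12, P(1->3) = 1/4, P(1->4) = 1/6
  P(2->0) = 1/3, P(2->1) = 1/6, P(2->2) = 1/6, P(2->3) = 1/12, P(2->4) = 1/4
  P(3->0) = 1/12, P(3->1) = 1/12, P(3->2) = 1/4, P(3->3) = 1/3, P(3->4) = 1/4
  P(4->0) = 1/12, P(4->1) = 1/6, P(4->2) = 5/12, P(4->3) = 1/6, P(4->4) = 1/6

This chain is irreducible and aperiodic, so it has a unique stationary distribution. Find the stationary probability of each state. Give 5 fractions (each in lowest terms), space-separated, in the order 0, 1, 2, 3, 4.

The stationary distribution satisfies pi = pi * P, i.e.:
  pi_0 = 5/12*pi_0 + 1/4*pi_1 + 1/3*pi_2 + 1/12*pi_3 + 1/12*pi_4
  pi_1 = 1/6*pi_0 + 1/4*pi_1 + 1/6*pi_2 + 1/12*pi_3 + 1/6*pi_4
  pi_2 = 1/12*pi_0 + 1/12*pi_1 + 1/6*pi_2 + 1/4*pi_3 + 5/12*pi_4
  pi_3 = 1/4*pi_0 + 1/4*pi_1 + 1/12*pi_2 + 1/3*pi_3 + 1/6*pi_4
  pi_4 = 1/12*pi_0 + 1/6*pi_1 + 1/4*pi_2 + 1/4*pi_3 + 1/6*pi_4
with normalization: pi_0 + pi_1 + pi_2 + pi_3 + pi_4 = 1.

Using the first 4 balance equations plus normalization, the linear system A*pi = b is:
  [-7/12, 1/4, 1/3, 1/12, 1/12] . pi = 0
  [1/6, -3/4, 1/6, 1/12, 1/6] . pi = 0
  [1/12, 1/12, -5/6, 1/4, 5/12] . pi = 0
  [1/4, 1/4, 1/12, -2/3, 1/6] . pi = 0
  [1, 1, 1, 1, 1] . pi = 1

Solving yields:
  pi_0 = 1747/7300
  pi_1 = 1181/7300
  pi_2 = 719/3650
  pi_3 = 1609/7300
  pi_4 = 53/292

Verification (pi * P):
  1747/7300*5/12 + 1181/7300*1/4 + 719/3650*1/3 + 1609/7300*1/12 + 53/292*1/12 = 1747/7300 = pi_0  (ok)
  1747/7300*1/6 + 1181/7300*1/4 + 719/3650*1/6 + 1609/7300*1/12 + 53/292*1/6 = 1181/7300 = pi_1  (ok)
  1747/7300*1/12 + 1181/7300*1/12 + 719/3650*1/6 + 1609/7300*1/4 + 53/292*5/12 = 719/3650 = pi_2  (ok)
  1747/7300*1/4 + 1181/7300*1/4 + 719/3650*1/12 + 1609/7300*1/3 + 53/292*1/6 = 1609/7300 = pi_3  (ok)
  1747/7300*1/12 + 1181/7300*1/6 + 719/3650*1/4 + 1609/7300*1/4 + 53/292*1/6 = 53/292 = pi_4  (ok)

Answer: 1747/7300 1181/7300 719/3650 1609/7300 53/292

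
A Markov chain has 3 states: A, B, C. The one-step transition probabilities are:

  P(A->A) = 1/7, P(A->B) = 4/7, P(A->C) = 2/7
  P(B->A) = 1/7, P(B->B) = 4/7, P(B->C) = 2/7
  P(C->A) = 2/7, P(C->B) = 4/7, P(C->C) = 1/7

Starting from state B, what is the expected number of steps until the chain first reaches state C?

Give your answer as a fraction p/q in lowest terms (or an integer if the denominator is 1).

Answer: 7/2

Derivation:
Let h_i = expected steps to first reach C from state i.
Boundary: h_C = 0.
First-step equations for the other states:
  h_A = 1 + 1/7*h_A + 4/7*h_B + 2/7*h_C
  h_B = 1 + 1/7*h_A + 4/7*h_B + 2/7*h_C

Substituting h_C = 0 and rearranging gives the linear system (I - Q) h = 1:
  [6/7, -4/7] . (h_A, h_B) = 1
  [-1/7, 3/7] . (h_A, h_B) = 1

Solving yields:
  h_A = 7/2
  h_B = 7/2

Starting state is B, so the expected hitting time is h_B = 7/2.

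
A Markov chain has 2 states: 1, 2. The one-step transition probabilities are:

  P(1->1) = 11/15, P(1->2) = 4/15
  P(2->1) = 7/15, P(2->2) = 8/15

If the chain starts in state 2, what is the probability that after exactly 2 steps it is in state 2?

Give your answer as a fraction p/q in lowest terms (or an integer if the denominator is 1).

Answer: 92/225

Derivation:
Computing P^2 by repeated multiplication:
P^1 =
  1: [11/15, 4/15]
  2: [7/15, 8/15]
P^2 =
  1: [149/225, 76/225]
  2: [133/225, 92/225]

(P^2)[2 -> 2] = 92/225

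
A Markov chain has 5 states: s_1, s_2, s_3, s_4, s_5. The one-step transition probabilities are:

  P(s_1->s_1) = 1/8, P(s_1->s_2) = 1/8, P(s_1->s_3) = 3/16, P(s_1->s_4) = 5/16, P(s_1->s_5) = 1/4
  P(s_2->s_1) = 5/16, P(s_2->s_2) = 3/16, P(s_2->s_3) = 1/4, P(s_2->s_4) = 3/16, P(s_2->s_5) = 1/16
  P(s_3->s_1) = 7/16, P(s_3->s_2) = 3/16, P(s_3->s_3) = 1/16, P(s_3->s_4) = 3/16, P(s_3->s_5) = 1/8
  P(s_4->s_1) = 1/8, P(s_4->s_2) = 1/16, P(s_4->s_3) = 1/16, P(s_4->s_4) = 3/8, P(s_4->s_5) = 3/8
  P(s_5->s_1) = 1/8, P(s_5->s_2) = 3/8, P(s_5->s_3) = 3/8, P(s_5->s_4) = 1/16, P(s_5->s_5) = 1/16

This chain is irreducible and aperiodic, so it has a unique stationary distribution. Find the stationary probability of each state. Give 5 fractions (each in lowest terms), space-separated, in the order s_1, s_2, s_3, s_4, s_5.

The stationary distribution satisfies pi = pi * P, i.e.:
  pi_s_1 = 1/8*pi_s_1 + 5/16*pi_s_2 + 7/16*pi_s_3 + 1/8*pi_s_4 + 1/8*pi_s_5
  pi_s_2 = 1/8*pi_s_1 + 3/16*pi_s_2 + 3/16*pi_s_3 + 1/16*pi_s_4 + 3/8*pi_s_5
  pi_s_3 = 3/16*pi_s_1 + 1/4*pi_s_2 + 1/16*pi_s_3 + 1/16*pi_s_4 + 3/8*pi_s_5
  pi_s_4 = 5/16*pi_s_1 + 3/16*pi_s_2 + 3/16*pi_s_3 + 3/8*pi_s_4 + 1/16*pi_s_5
  pi_s_5 = 1/4*pi_s_1 + 1/16*pi_s_2 + 1/8*pi_s_3 + 3/8*pi_s_4 + 1/16*pi_s_5
with normalization: pi_s_1 + pi_s_2 + pi_s_3 + pi_s_4 + pi_s_5 = 1.

Using the first 4 balance equations plus normalization, the linear system A*pi = b is:
  [-7/8, 5/16, 7/16, 1/8, 1/8] . pi = 0
  [1/8, -13/16, 3/16, 1/16, 3/8] . pi = 0
  [3/16, 1/4, -15/16, 1/16, 3/8] . pi = 0
  [5/16, 3/16, 3/16, -5/8, 1/16] . pi = 0
  [1, 1, 1, 1, 1] . pi = 1

Solving yields:
  pi_s_1 = 17825/82698
  pi_s_2 = 14873/82698
  pi_s_3 = 1367/7518
  pi_s_4 = 9719/41349
  pi_s_5 = 5175/27566

Verification (pi * P):
  17825/82698*1/8 + 14873/82698*5/16 + 1367/7518*7/16 + 9719/41349*1/8 + 5175/27566*1/8 = 17825/82698 = pi_s_1  (ok)
  17825/82698*1/8 + 14873/82698*3/16 + 1367/7518*3/16 + 9719/41349*1/16 + 5175/27566*3/8 = 14873/82698 = pi_s_2  (ok)
  17825/82698*3/16 + 14873/82698*1/4 + 1367/7518*1/16 + 9719/41349*1/16 + 5175/27566*3/8 = 1367/7518 = pi_s_3  (ok)
  17825/82698*5/16 + 14873/82698*3/16 + 1367/7518*3/16 + 9719/41349*3/8 + 5175/27566*1/16 = 9719/41349 = pi_s_4  (ok)
  17825/82698*1/4 + 14873/82698*1/16 + 1367/7518*1/8 + 9719/41349*3/8 + 5175/27566*1/16 = 5175/27566 = pi_s_5  (ok)

Answer: 17825/82698 14873/82698 1367/7518 9719/41349 5175/27566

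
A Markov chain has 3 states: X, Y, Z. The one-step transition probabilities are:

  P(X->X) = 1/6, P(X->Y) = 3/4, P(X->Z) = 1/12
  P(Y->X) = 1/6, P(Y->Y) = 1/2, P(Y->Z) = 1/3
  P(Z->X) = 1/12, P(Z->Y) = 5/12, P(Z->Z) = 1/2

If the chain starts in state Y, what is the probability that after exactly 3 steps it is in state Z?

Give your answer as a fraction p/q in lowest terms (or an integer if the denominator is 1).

Answer: 77/216

Derivation:
Computing P^3 by repeated multiplication:
P^1 =
  X: [1/6, 3/4, 1/12]
  Y: [1/6, 1/2, 1/3]
  Z: [1/12, 5/12, 1/2]
P^2 =
  X: [23/144, 77/144, 11/36]
  Y: [5/36, 37/72, 25/72]
  Z: [1/8, 23/48, 19/48]
P^3 =
  X: [61/432, 889/1728, 595/1728]
  Y: [119/864, 437/864, 77/216]
  Z: [77/576, 287/576, 53/144]

(P^3)[Y -> Z] = 77/216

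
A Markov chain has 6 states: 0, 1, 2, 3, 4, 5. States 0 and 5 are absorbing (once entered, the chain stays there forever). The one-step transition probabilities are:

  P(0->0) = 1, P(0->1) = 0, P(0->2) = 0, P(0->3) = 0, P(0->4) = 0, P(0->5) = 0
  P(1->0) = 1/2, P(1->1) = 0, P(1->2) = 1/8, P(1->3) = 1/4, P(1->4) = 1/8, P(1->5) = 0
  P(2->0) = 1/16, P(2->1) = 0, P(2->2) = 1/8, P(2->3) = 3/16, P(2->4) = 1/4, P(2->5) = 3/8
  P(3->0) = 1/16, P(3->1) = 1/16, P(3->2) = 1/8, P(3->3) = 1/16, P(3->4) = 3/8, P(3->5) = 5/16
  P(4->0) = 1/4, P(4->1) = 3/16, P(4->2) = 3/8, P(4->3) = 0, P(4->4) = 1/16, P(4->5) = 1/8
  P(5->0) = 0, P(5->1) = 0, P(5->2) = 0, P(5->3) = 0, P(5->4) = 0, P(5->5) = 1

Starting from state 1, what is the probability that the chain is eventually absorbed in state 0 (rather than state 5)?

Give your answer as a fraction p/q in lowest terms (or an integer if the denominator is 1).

Answer: 13114/18903

Derivation:
Let a_i = P(absorbed in 0 | start in state i).
Boundary conditions: a_0 = 1, a_5 = 0.
For each transient state i, a_i = sum_j P(i->j) * a_j:
  a_1 = 1/2*a_0 + 0*a_1 + 1/8*a_2 + 1/4*a_3 + 1/8*a_4 + 0*a_5
  a_2 = 1/16*a_0 + 0*a_1 + 1/8*a_2 + 3/16*a_3 + 1/4*a_4 + 3/8*a_5
  a_3 = 1/16*a_0 + 1/16*a_1 + 1/8*a_2 + 1/16*a_3 + 3/8*a_4 + 5/16*a_5
  a_4 = 1/4*a_0 + 3/16*a_1 + 3/8*a_2 + 0*a_3 + 1/16*a_4 + 1/8*a_5

Substituting a_0 = 1 and a_5 = 0, rearrange to (I - Q) a = r where r[i] = P(i -> 0):
  [1, -1/8, -1/4, -1/8] . (a_1, a_2, a_3, a_4) = 1/2
  [0, 7/8, -3/16, -1/4] . (a_1, a_2, a_3, a_4) = 1/16
  [-1/16, -1/8, 15/16, -3/8] . (a_1, a_2, a_3, a_4) = 1/16
  [-3/16, -3/8, 0, 15/16] . (a_1, a_2, a_3, a_4) = 1/4

Solving yields:
  a_1 = 13114/18903
  a_2 = 5656/18903
  a_3 = 6859/18903
  a_4 = 9926/18903

Starting state is 1, so the absorption probability is a_1 = 13114/18903.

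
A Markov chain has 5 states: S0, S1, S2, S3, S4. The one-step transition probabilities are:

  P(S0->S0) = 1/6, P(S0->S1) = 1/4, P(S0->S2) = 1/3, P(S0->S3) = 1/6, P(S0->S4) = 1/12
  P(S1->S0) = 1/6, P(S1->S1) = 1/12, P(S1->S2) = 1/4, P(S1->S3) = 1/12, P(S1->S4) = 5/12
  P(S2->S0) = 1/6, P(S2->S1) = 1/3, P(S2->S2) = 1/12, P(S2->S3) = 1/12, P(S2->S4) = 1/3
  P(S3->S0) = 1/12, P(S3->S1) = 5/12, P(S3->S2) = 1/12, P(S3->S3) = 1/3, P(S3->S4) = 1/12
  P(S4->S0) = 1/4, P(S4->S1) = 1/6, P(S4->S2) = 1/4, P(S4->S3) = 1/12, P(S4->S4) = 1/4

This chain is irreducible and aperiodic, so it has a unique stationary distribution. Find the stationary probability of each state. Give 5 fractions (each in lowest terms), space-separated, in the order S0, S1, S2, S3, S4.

Answer: 3881/21931 5037/21931 4567/21931 2868/21931 5578/21931

Derivation:
The stationary distribution satisfies pi = pi * P, i.e.:
  pi_S0 = 1/6*pi_S0 + 1/6*pi_S1 + 1/6*pi_S2 + 1/12*pi_S3 + 1/4*pi_S4
  pi_S1 = 1/4*pi_S0 + 1/12*pi_S1 + 1/3*pi_S2 + 5/12*pi_S3 + 1/6*pi_S4
  pi_S2 = 1/3*pi_S0 + 1/4*pi_S1 + 1/12*pi_S2 + 1/12*pi_S3 + 1/4*pi_S4
  pi_S3 = 1/6*pi_S0 + 1/12*pi_S1 + 1/12*pi_S2 + 1/3*pi_S3 + 1/12*pi_S4
  pi_S4 = 1/12*pi_S0 + 5/12*pi_S1 + 1/3*pi_S2 + 1/12*pi_S3 + 1/4*pi_S4
with normalization: pi_S0 + pi_S1 + pi_S2 + pi_S3 + pi_S4 = 1.

Using the first 4 balance equations plus normalization, the linear system A*pi = b is:
  [-5/6, 1/6, 1/6, 1/12, 1/4] . pi = 0
  [1/4, -11/12, 1/3, 5/12, 1/6] . pi = 0
  [1/3, 1/4, -11/12, 1/12, 1/4] . pi = 0
  [1/6, 1/12, 1/12, -2/3, 1/12] . pi = 0
  [1, 1, 1, 1, 1] . pi = 1

Solving yields:
  pi_S0 = 3881/21931
  pi_S1 = 5037/21931
  pi_S2 = 4567/21931
  pi_S3 = 2868/21931
  pi_S4 = 5578/21931

Verification (pi * P):
  3881/21931*1/6 + 5037/21931*1/6 + 4567/21931*1/6 + 2868/21931*1/12 + 5578/21931*1/4 = 3881/21931 = pi_S0  (ok)
  3881/21931*1/4 + 5037/21931*1/12 + 4567/21931*1/3 + 2868/21931*5/12 + 5578/21931*1/6 = 5037/21931 = pi_S1  (ok)
  3881/21931*1/3 + 5037/21931*1/4 + 4567/21931*1/12 + 2868/21931*1/12 + 5578/21931*1/4 = 4567/21931 = pi_S2  (ok)
  3881/21931*1/6 + 5037/21931*1/12 + 4567/21931*1/12 + 2868/21931*1/3 + 5578/21931*1/12 = 2868/21931 = pi_S3  (ok)
  3881/21931*1/12 + 5037/21931*5/12 + 4567/21931*1/3 + 2868/21931*1/12 + 5578/21931*1/4 = 5578/21931 = pi_S4  (ok)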